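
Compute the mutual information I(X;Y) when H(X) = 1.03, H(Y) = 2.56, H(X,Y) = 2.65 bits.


I(X;Y) = H(X) + H(Y) - H(X,Y) = 1.03 + 2.56 - 2.65 = 0.94

0.94 bits


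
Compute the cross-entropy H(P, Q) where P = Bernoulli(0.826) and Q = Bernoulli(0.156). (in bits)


H(P,Q) = -p*log2(q) - (1-p)*log2(1-q). -0.826*log2(0.156) = 2.213996; -0.174*log2(0.844) = 0.042575. H(P,Q) = 2.213996 + 0.042575 = 2.2566

2.2566 bits


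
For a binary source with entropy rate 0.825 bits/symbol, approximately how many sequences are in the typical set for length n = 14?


log2|A_typical| = nH = 14 * 0.825 = 11.55, so |A_typical| ~ 2^11.55 = 2.998e+03

2.998e+03


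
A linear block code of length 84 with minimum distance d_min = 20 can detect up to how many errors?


Detection capability = d_min - 1 = 20 - 1 = 19

19 errors


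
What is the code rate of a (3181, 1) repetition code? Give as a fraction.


Rate = k/n = 1/3181

1/3181


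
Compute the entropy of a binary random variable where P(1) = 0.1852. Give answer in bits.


H = -p*log2(p) - (1-p)*log2(1-p). -0.1852*log2(0.1852) = 0.450563; -0.8148*log2(0.8148) = 0.240759. H = 0.450563 + 0.240759 = 0.6913

0.6913 bits


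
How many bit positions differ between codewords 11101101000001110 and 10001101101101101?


Count differing positions: . ^ ^ . . . . . ^ . ^ ^ . . . ^ ^ = 7 differences

7


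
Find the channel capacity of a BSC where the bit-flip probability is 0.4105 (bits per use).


H(p) = -p*log2(p) - (1-p)*log2(1-p) = -0.4105*log2(0.4105) - 0.5895*log2(0.5895) = 0.527306 + 0.449456 = 0.9768. C = 1 - H(p) = 1 - 0.9768 = 0.0232

0.0232 bits


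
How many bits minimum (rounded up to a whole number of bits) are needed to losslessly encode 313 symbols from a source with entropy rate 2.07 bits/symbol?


Minimum bits >= n * H = 313 * 2.07 = 647.91, rounded up to a whole number of bits = 648

648 bits


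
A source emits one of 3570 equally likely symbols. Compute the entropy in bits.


H = log2(n) = log2(3570) = 11.8017

11.8017 bits


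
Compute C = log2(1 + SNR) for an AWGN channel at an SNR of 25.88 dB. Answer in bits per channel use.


SNR_linear = 10^(25.88/10) = 387.2576; C = log2(1 + SNR_linear) = log2(1 + 387.2576) = 8.6009

8.6009 bits/channel use


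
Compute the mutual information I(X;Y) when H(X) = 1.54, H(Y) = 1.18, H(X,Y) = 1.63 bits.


I(X;Y) = H(X) + H(Y) - H(X,Y) = 1.54 + 1.18 - 1.63 = 1.09

1.09 bits


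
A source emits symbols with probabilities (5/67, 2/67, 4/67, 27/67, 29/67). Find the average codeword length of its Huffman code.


Huffman construction (repeatedly merge the two least-probable nodes; each merge adds 1 bit to every symbol beneath it): 2/67 + 4/67 = 6/67; 5/67 + 6/67 = 11/67; 11/67 + 27/67 = 38/67; 29/67 + 38/67 = 1. Resulting codeword lengths (in the order the probabilities were given): (3, 4, 4, 2, 1). L_avg = sum(p_i * l_i) = 5/67*3 + 2/67*4 + 4/67*4 + 27/67*2 + 29/67*1 = 122/67 = 1.8209

1.8209 bits


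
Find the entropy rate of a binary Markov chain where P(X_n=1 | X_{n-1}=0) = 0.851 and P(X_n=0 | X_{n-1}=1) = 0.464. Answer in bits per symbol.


Stationary distribution: pi_0 = p10/(p01+p10) = 0.3529, pi_1 = 0.6471. Entropy rate H' = pi_0*H(p01) + pi_1*H(p10) = 0.3529*0.6073 + 0.6471*0.9963 = 0.859

0.859 bits/symbol


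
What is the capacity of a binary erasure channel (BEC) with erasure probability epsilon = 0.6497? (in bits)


C = 1 - epsilon = 1 - 0.6497 = 0.3503

0.3503 bits


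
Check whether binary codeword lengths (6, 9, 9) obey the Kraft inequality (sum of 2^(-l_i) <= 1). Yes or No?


Kraft sum = sum(2^(-l_i)) = 0.0195, need <= 1. Result: satisfied (a binary prefix-free code with these lengths exists)

Yes


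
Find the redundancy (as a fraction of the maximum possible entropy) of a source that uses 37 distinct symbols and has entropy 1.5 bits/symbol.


H_max = log2(K) = log2(37) = 5.2095 bits/symbol. Redundancy = 1 - H/H_max = 1 - 1.5/5.2095 = 1 - 0.2879 = 0.7121

0.7121


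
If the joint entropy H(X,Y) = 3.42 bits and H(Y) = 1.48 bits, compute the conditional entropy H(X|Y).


H(X|Y) = H(X,Y) - H(Y) = 3.42 - 1.48 = 1.94

1.94 bits


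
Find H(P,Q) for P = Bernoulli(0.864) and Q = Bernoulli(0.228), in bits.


H(P,Q) = -p*log2(q) - (1-p)*log2(1-q). -0.864*log2(0.228) = 1.842821; -0.136*log2(0.772) = 0.050773. H(P,Q) = 1.842821 + 0.050773 = 1.8936

1.8936 bits


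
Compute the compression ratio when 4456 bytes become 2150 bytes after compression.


Ratio = original / compressed = 4456 / 2150 = 2.0726

2.0726


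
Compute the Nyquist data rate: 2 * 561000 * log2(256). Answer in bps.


Rate = 2 * B * log2(M) = 2 * 561000 * 8.0 = 8976000.0

8976000.0 bps


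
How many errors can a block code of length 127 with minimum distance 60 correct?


Correction capability = floor((d-1)/2) = floor((60-1)/2) = 29

29 errors


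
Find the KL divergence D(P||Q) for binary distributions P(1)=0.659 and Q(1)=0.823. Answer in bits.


KL = p*log2(p/q) + (1-p)*log2((1-p)/(1-q)) = 0.659*log2(0.659/0.823) + 0.341*log2(0.341/0.177) = 0.1113

0.1113 bits


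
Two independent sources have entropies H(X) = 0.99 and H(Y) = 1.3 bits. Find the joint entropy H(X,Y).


For independent variables, H(X,Y) = H(X) + H(Y) = 0.99 + 1.3 = 2.29

2.29 bits


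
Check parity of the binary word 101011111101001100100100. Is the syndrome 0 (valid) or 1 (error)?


Syndrome = XOR of all bits = 1 XOR 0 XOR 1 XOR 0 XOR 1 XOR 1 XOR 1 XOR 1 XOR 1 XOR 1 XOR 0 XOR 1 XOR 0 XOR 0 XOR 1 XOR 1 XOR 0 XOR 0 XOR 1 XOR 0 XOR 0 XOR 1 XOR 0 XOR 0 = 1

1


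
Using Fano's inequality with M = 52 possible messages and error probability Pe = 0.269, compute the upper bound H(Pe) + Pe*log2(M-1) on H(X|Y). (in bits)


H(Pe) = -Pe*log2(Pe) - (1-Pe)*log2(1-Pe) = -0.269*log2(0.269) - 0.731*log2(0.731) = 0.509573 + 0.330453 = 0.84. Pe*log2(M-1) = 0.269*log2(51) = 1.525882. Bound = H(Pe) + Pe*log2(M-1) = 0.509573 + 0.330453 + 1.525882 = 2.3659

2.3659 bits


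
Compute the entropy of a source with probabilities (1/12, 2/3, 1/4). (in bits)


H = -sum(p_i * log2(p_i)). Terms: -(1/12)*log2(1/12) = 0.298747; -(2/3)*log2(2/3) = 0.389975; -(1/4)*log2(1/4) = 0.500000. H = 0.298747 + 0.389975 + 0.500000 = 1.1887

1.1887 bits


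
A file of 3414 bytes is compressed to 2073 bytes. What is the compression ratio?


Ratio = original / compressed = 3414 / 2073 = 1.6469

1.6469


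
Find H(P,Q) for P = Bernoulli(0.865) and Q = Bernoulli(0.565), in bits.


H(P,Q) = -p*log2(q) - (1-p)*log2(1-q). -0.865*log2(0.565) = 0.712481; -0.135*log2(0.435) = 0.162123. H(P,Q) = 0.712481 + 0.162123 = 0.8746

0.8746 bits


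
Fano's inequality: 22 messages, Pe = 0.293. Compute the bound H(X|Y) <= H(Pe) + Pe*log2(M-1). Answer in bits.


H(Pe) = -Pe*log2(Pe) - (1-Pe)*log2(1-Pe) = -0.293*log2(0.293) - 0.707*log2(0.707) = 0.518911 + 0.353654 = 0.8726. Pe*log2(M-1) = 0.293*log2(21) = 1.286949. Bound = H(Pe) + Pe*log2(M-1) = 0.518911 + 0.353654 + 1.286949 = 2.1595

2.1595 bits


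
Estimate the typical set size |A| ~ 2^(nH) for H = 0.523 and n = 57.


log2|A_typical| = nH = 57 * 0.523 = 29.811, so |A_typical| ~ 2^29.811 = 9.419e+08

9.419e+08


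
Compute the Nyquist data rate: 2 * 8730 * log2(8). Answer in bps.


Rate = 2 * B * log2(M) = 2 * 8730 * 3.0 = 52380.0

52380.0 bps


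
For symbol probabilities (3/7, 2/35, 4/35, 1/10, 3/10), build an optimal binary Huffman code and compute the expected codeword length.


Huffman construction (repeatedly merge the two least-probable nodes; each merge adds 1 bit to every symbol beneath it): 2/35 + 1/10 = 11/70; 4/35 + 11/70 = 19/70; 19/70 + 3/10 = 4/7; 3/7 + 4/7 = 1. Resulting codeword lengths (in the order the probabilities were given): (1, 4, 3, 4, 2). L_avg = sum(p_i * l_i) = 3/7*1 + 2/35*4 + 4/35*3 + 1/10*4 + 3/10*2 = 2

2.0 bits


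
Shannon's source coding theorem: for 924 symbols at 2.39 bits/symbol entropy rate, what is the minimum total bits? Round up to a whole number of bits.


Minimum bits >= n * H = 924 * 2.39 = 2208.36, rounded up to a whole number of bits = 2209

2209 bits


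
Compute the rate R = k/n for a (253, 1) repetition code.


Rate = k/n = 1/253

1/253


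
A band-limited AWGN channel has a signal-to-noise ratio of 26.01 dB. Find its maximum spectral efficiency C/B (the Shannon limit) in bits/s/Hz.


SNR_linear = 10^(26.01/10) = 399.0249; C/B = log2(1 + SNR_linear) = log2(1 + 399.0249) = 8.6439

8.6439 bits/s/Hz


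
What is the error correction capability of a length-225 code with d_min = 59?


Correction capability = floor((d-1)/2) = floor((59-1)/2) = 29

29 errors


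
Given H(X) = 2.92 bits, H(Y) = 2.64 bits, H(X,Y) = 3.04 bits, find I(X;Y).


I(X;Y) = H(X) + H(Y) - H(X,Y) = 2.92 + 2.64 - 3.04 = 2.52

2.52 bits


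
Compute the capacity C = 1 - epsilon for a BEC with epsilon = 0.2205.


C = 1 - epsilon = 1 - 0.2205 = 0.7795

0.7795 bits


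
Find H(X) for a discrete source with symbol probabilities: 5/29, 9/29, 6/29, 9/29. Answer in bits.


H = -sum(p_i * log2(p_i)). Terms: -(5/29)*log2(5/29) = 0.437251; -(9/29)*log2(9/29) = 0.523879; -(6/29)*log2(6/29) = 0.470280; -(9/29)*log2(9/29) = 0.523879. H = 0.437251 + 0.523879 + 0.470280 + 0.523879 = 1.9553

1.9553 bits


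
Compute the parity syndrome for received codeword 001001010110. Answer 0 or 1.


Syndrome = XOR of all bits = 0 XOR 0 XOR 1 XOR 0 XOR 0 XOR 1 XOR 0 XOR 1 XOR 0 XOR 1 XOR 1 XOR 0 = 1

1


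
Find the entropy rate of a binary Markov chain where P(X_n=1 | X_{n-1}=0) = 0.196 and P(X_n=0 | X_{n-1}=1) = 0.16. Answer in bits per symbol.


Stationary distribution: pi_0 = p10/(p01+p10) = 0.4494, pi_1 = 0.5506. Entropy rate H' = pi_0*H(p01) + pi_1*H(p10) = 0.4494*0.7139 + 0.5506*0.6343 = 0.6701

0.6701 bits/symbol


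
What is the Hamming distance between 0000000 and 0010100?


Count differing positions: . . ^ . ^ . . = 2 differences

2


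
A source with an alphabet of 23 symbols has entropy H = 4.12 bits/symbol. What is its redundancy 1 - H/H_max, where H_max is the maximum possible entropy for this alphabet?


H_max = log2(K) = log2(23) = 4.5236 bits/symbol. Redundancy = 1 - H/H_max = 1 - 4.12/4.5236 = 1 - 0.9108 = 0.0892

0.0892


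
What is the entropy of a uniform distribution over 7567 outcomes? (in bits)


H = log2(n) = log2(7567) = 12.8855

12.8855 bits


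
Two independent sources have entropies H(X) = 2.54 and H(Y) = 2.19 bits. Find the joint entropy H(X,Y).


For independent variables, H(X,Y) = H(X) + H(Y) = 2.54 + 2.19 = 4.73

4.73 bits


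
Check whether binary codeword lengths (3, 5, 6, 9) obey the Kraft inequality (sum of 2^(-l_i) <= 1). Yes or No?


Kraft sum = sum(2^(-l_i)) = 0.1738, need <= 1. Result: satisfied (a binary prefix-free code with these lengths exists)

Yes


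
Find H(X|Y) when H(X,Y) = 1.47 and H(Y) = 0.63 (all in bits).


H(X|Y) = H(X,Y) - H(Y) = 1.47 - 0.63 = 0.84

0.84 bits


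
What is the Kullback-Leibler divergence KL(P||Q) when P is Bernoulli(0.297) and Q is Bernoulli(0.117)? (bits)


KL = p*log2(p/q) + (1-p)*log2((1-p)/(1-q)) = 0.297*log2(0.297/0.117) + 0.703*log2(0.703/0.883) = 0.1679

0.1679 bits


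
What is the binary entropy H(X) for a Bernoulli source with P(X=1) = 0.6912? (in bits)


H = -p*log2(p) - (1-p)*log2(1-p). -0.6912*log2(0.6912) = 0.368289; -0.3088*log2(0.3088) = 0.523495. H = 0.368289 + 0.523495 = 0.8918

0.8918 bits


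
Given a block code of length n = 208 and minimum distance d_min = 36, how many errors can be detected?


Detection capability = d_min - 1 = 36 - 1 = 35

35 errors


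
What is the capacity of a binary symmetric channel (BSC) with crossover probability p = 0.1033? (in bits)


H(p) = -p*log2(p) - (1-p)*log2(1-p) = -0.1033*log2(0.1033) - 0.8967*log2(0.8967) = 0.338317 + 0.141053 = 0.4794. C = 1 - H(p) = 1 - 0.4794 = 0.5206

0.5206 bits


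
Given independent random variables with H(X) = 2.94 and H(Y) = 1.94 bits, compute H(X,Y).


For independent variables, H(X,Y) = H(X) + H(Y) = 2.94 + 1.94 = 4.88

4.88 bits


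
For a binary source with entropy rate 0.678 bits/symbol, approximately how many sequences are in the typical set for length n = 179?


log2|A_typical| = nH = 179 * 0.678 = 121.362, so |A_typical| ~ 2^121.362 = 3.417e+36

3.417e+36


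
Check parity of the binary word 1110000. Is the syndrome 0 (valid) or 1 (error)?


Syndrome = XOR of all bits = 1 XOR 1 XOR 1 XOR 0 XOR 0 XOR 0 XOR 0 = 1

1


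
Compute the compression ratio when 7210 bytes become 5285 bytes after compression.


Ratio = original / compressed = 7210 / 5285 = 1.3642

1.3642


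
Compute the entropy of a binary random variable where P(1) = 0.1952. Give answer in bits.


H = -p*log2(p) - (1-p)*log2(1-p). -0.1952*log2(0.1952) = 0.460082; -0.8048*log2(0.8048) = 0.252142. H = 0.460082 + 0.252142 = 0.7122

0.7122 bits


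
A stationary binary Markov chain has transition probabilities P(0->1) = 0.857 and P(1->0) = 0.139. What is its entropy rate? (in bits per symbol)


Stationary distribution: pi_0 = p10/(p01+p10) = 0.1396, pi_1 = 0.8604. Entropy rate H' = pi_0*H(p01) + pi_1*H(p10) = 0.1396*0.592 + 0.8604*0.5816 = 0.5831

0.5831 bits/symbol


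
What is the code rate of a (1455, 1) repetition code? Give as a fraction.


Rate = k/n = 1/1455

1/1455


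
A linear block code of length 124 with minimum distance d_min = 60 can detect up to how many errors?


Detection capability = d_min - 1 = 60 - 1 = 59

59 errors


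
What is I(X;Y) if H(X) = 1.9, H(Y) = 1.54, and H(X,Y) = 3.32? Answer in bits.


I(X;Y) = H(X) + H(Y) - H(X,Y) = 1.9 + 1.54 - 3.32 = 0.12

0.12 bits


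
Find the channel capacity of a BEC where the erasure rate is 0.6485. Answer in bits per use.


C = 1 - epsilon = 1 - 0.6485 = 0.3515

0.3515 bits


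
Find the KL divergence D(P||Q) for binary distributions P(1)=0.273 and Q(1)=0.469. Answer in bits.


KL = p*log2(p/q) + (1-p)*log2((1-p)/(1-q)) = 0.273*log2(0.273/0.469) + 0.727*log2(0.727/0.531) = 0.1164

0.1164 bits


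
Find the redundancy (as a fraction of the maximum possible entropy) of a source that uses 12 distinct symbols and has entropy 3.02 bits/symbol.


H_max = log2(K) = log2(12) = 3.585 bits/symbol. Redundancy = 1 - H/H_max = 1 - 3.02/3.585 = 1 - 0.8424 = 0.1576

0.1576


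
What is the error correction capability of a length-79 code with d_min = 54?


Correction capability = floor((d-1)/2) = floor((54-1)/2) = 26

26 errors


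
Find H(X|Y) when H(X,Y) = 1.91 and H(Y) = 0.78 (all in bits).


H(X|Y) = H(X,Y) - H(Y) = 1.91 - 0.78 = 1.13

1.13 bits


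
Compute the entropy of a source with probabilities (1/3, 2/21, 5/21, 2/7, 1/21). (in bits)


H = -sum(p_i * log2(p_i)). Terms: -(1/3)*log2(1/3) = 0.528321; -(2/21)*log2(2/21) = 0.323078; -(5/21)*log2(5/21) = 0.492950; -(2/7)*log2(2/7) = 0.516387; -(1/21)*log2(1/21) = 0.209158. H = 0.528321 + 0.323078 + 0.492950 + 0.516387 + 0.209158 = 2.0699

2.0699 bits


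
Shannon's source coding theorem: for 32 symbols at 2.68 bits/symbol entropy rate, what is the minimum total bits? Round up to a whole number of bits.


Minimum bits >= n * H = 32 * 2.68 = 85.76, rounded up to a whole number of bits = 86

86 bits


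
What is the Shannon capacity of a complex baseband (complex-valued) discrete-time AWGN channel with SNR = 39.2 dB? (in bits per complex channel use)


SNR_linear = 10^(39.2/10) = 8317.6377; C = log2(1 + SNR_linear) = log2(1 + 8317.6377) = 13.0221

13.0221 bits/channel use


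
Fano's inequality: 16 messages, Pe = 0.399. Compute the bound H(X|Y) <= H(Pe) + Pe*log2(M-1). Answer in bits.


H(Pe) = -Pe*log2(Pe) - (1-Pe)*log2(1-Pe) = -0.399*log2(0.399) - 0.601*log2(0.601) = 0.528890 + 0.441472 = 0.9704. Pe*log2(M-1) = 0.399*log2(15) = 1.558849. Bound = H(Pe) + Pe*log2(M-1) = 0.528890 + 0.441472 + 1.558849 = 2.5292

2.5292 bits


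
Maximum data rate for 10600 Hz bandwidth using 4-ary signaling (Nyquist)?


Rate = 2 * B * log2(M) = 2 * 10600 * 2.0 = 42400.0

42400.0 bps


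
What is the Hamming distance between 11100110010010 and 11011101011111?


Count differing positions: . . ^ ^ ^ . ^ ^ . . ^ ^ . ^ = 8 differences

8


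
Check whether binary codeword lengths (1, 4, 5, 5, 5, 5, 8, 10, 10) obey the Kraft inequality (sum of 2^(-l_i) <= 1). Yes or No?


Kraft sum = sum(2^(-l_i)) = 0.6934, need <= 1. Result: satisfied (a binary prefix-free code with these lengths exists)

Yes


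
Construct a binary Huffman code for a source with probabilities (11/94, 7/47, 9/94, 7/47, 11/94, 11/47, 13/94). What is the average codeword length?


Huffman construction (repeatedly merge the two least-probable nodes; each merge adds 1 bit to every symbol beneath it): 9/94 + 11/94 = 10/47; 11/94 + 13/94 = 12/47; 7/47 + 7/47 = 14/47; 10/47 + 11/47 = 21/47; 12/47 + 14/47 = 26/47; 21/47 + 26/47 = 1. Resulting codeword lengths (in the order the probabilities were given): (3, 3, 3, 3, 3, 2, 3). L_avg = sum(p_i * l_i) = 11/94*3 + 7/47*3 + 9/94*3 + 7/47*3 + 11/94*3 + 11/47*2 + 13/94*3 = 130/47 = 2.766

2.766 bits


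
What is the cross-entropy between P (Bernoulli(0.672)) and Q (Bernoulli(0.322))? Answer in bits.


H(P,Q) = -p*log2(q) - (1-p)*log2(1-q). -0.672*log2(0.322) = 1.098631; -0.328*log2(0.678) = 0.183891. H(P,Q) = 1.098631 + 0.183891 = 1.2825

1.2825 bits


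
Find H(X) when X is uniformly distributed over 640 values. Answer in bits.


H = log2(n) = log2(640) = 9.3219

9.3219 bits


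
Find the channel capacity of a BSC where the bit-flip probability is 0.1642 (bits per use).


H(p) = -p*log2(p) - (1-p)*log2(1-p) = -0.1642*log2(0.1642) - 0.8358*log2(0.8358) = 0.427983 + 0.216280 = 0.6443. C = 1 - H(p) = 1 - 0.6443 = 0.3557

0.3557 bits


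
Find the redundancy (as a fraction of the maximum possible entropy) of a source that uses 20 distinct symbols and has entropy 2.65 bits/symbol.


H_max = log2(K) = log2(20) = 4.3219 bits/symbol. Redundancy = 1 - H/H_max = 1 - 2.65/4.3219 = 1 - 0.6132 = 0.3868

0.3868


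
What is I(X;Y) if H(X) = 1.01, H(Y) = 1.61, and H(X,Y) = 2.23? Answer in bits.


I(X;Y) = H(X) + H(Y) - H(X,Y) = 1.01 + 1.61 - 2.23 = 0.39

0.39 bits


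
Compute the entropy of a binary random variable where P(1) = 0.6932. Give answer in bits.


H = -p*log2(p) - (1-p)*log2(1-p). -0.6932*log2(0.6932) = 0.366465; -0.3068*log2(0.3068) = 0.522980. H = 0.366465 + 0.522980 = 0.8894

0.8894 bits


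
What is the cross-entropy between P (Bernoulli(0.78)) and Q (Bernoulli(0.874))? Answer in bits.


H(P,Q) = -p*log2(q) - (1-p)*log2(1-q). -0.78*log2(0.874) = 0.151550; -0.22*log2(0.126) = 0.657471. H(P,Q) = 0.151550 + 0.657471 = 0.809

0.809 bits


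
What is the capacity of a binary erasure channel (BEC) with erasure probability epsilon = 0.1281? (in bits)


C = 1 - epsilon = 1 - 0.1281 = 0.8719

0.8719 bits


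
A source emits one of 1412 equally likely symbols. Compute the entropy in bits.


H = log2(n) = log2(1412) = 10.4635

10.4635 bits


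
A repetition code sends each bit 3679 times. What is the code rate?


Rate = k/n = 1/3679

1/3679


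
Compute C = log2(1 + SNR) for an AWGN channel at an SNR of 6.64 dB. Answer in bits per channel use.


SNR_linear = 10^(6.64/10) = 4.6132; C = log2(1 + SNR_linear) = log2(1 + 4.6132) = 2.4888

2.4888 bits/channel use


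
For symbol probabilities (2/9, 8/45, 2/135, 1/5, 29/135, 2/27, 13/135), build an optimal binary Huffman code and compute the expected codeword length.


Huffman construction (repeatedly merge the two least-probable nodes; each merge adds 1 bit to every symbol beneath it): 2/135 + 2/27 = 4/45; 4/45 + 13/135 = 5/27; 8/45 + 5/27 = 49/135; 1/5 + 29/135 = 56/135; 2/9 + 49/135 = 79/135; 56/135 + 79/135 = 1. Resulting codeword lengths (in the order the probabilities were given): (2, 3, 5, 2, 2, 5, 4). L_avg = sum(p_i * l_i) = 2/9*2 + 8/45*3 + 2/135*5 + 1/5*2 + 29/135*2 + 2/27*5 + 13/135*4 = 356/135 = 2.637

2.637 bits


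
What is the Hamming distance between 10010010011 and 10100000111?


Count differing positions: . . ^ ^ . . ^ . ^ . . = 4 differences

4


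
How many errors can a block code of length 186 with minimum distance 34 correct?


Correction capability = floor((d-1)/2) = floor((34-1)/2) = 16

16 errors


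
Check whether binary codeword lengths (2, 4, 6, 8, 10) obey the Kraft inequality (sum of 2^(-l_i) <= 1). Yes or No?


Kraft sum = sum(2^(-l_i)) = 0.333, need <= 1. Result: satisfied (a binary prefix-free code with these lengths exists)

Yes


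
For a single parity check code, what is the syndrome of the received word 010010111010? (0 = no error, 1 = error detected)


Syndrome = XOR of all bits = 0 XOR 1 XOR 0 XOR 0 XOR 1 XOR 0 XOR 1 XOR 1 XOR 1 XOR 0 XOR 1 XOR 0 = 0

0


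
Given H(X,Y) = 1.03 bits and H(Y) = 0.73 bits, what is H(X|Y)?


H(X|Y) = H(X,Y) - H(Y) = 1.03 - 0.73 = 0.3

0.3 bits


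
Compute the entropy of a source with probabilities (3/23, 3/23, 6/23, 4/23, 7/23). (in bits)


H = -sum(p_i * log2(p_i)). Terms: -(3/23)*log2(3/23) = 0.383296; -(3/23)*log2(3/23) = 0.383296; -(6/23)*log2(6/23) = 0.505722; -(4/23)*log2(4/23) = 0.438880; -(7/23)*log2(7/23) = 0.522324. H = 0.383296 + 0.383296 + 0.505722 + 0.438880 + 0.522324 = 2.2335

2.2335 bits


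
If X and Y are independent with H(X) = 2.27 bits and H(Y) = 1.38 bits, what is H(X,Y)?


For independent variables, H(X,Y) = H(X) + H(Y) = 2.27 + 1.38 = 3.65

3.65 bits


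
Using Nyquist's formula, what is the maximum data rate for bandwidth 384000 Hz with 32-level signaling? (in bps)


Rate = 2 * B * log2(M) = 2 * 384000 * 5.0 = 3840000.0

3840000.0 bps


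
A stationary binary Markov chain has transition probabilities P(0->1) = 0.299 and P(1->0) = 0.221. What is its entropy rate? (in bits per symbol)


Stationary distribution: pi_0 = p10/(p01+p10) = 0.425, pi_1 = 0.575. Entropy rate H' = pi_0*H(p01) + pi_1*H(p10) = 0.425*0.8801 + 0.575*0.762 = 0.8122

0.8122 bits/symbol


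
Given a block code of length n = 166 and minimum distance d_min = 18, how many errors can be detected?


Detection capability = d_min - 1 = 18 - 1 = 17

17 errors


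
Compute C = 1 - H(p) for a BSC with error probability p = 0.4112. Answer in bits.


H(p) = -p*log2(p) - (1-p)*log2(1-p) = -0.4112*log2(0.4112) - 0.5888*log2(0.5888) = 0.527195 + 0.449932 = 0.9771. C = 1 - H(p) = 1 - 0.9771 = 0.0229

0.0229 bits


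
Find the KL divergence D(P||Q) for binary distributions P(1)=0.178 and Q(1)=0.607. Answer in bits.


KL = p*log2(p/q) + (1-p)*log2((1-p)/(1-q)) = 0.178*log2(0.178/0.607) + 0.822*log2(0.822/0.393) = 0.5601

0.5601 bits


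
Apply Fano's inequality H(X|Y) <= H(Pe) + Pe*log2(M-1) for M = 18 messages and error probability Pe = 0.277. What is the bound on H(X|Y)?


H(Pe) = -Pe*log2(Pe) - (1-Pe)*log2(1-Pe) = -0.277*log2(0.277) - 0.723*log2(0.723) = 0.513016 + 0.338315 = 0.8513. Pe*log2(M-1) = 0.277*log2(17) = 1.132227. Bound = H(Pe) + Pe*log2(M-1) = 0.513016 + 0.338315 + 1.132227 = 1.9836

1.9836 bits


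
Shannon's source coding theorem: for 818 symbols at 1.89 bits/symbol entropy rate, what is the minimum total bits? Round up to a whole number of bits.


Minimum bits >= n * H = 818 * 1.89 = 1546.02, rounded up to a whole number of bits = 1547

1547 bits


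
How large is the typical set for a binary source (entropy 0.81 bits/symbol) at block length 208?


log2|A_typical| = nH = 208 * 0.81 = 168.48, so |A_typical| ~ 2^168.48 = 5.218e+50

5.218e+50


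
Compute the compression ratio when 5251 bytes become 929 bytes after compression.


Ratio = original / compressed = 5251 / 929 = 5.6523

5.6523


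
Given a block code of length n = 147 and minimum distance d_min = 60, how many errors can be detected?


Detection capability = d_min - 1 = 60 - 1 = 59

59 errors


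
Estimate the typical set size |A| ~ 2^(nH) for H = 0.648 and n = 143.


log2|A_typical| = nH = 143 * 0.648 = 92.664, so |A_typical| ~ 2^92.664 = 7.846e+27

7.846e+27


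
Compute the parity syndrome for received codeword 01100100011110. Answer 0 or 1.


Syndrome = XOR of all bits = 0 XOR 1 XOR 1 XOR 0 XOR 0 XOR 1 XOR 0 XOR 0 XOR 0 XOR 1 XOR 1 XOR 1 XOR 1 XOR 0 = 1

1


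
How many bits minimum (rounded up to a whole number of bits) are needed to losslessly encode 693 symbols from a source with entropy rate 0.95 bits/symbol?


Minimum bits >= n * H = 693 * 0.95 = 658.35, rounded up to a whole number of bits = 659

659 bits


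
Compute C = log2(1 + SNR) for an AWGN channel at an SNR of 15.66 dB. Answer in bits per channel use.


SNR_linear = 10^(15.66/10) = 36.8129; C = log2(1 + SNR_linear) = log2(1 + 36.8129) = 5.2408

5.2408 bits/channel use


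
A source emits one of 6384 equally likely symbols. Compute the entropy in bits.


H = log2(n) = log2(6384) = 12.6402

12.6402 bits


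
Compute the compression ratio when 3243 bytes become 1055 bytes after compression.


Ratio = original / compressed = 3243 / 1055 = 3.0739

3.0739


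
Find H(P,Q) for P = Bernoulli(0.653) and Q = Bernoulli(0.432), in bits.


H(P,Q) = -p*log2(q) - (1-p)*log2(1-q). -0.653*log2(0.432) = 0.790716; -0.347*log2(0.568) = 0.283165. H(P,Q) = 0.790716 + 0.283165 = 1.0739

1.0739 bits


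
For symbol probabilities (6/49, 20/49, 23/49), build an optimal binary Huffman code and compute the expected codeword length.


Huffman construction (repeatedly merge the two least-probable nodes; each merge adds 1 bit to every symbol beneath it): 6/49 + 20/49 = 26/49; 23/49 + 26/49 = 1. Resulting codeword lengths (in the order the probabilities were given): (2, 2, 1). L_avg = sum(p_i * l_i) = 6/49*2 + 20/49*2 + 23/49*1 = 75/49 = 1.5306

1.5306 bits


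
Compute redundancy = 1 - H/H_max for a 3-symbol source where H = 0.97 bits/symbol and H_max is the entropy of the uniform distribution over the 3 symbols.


H_max = log2(K) = log2(3) = 1.585 bits/symbol. Redundancy = 1 - H/H_max = 1 - 0.97/1.585 = 1 - 0.612 = 0.388

0.388


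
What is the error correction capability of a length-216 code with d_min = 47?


Correction capability = floor((d-1)/2) = floor((47-1)/2) = 23

23 errors


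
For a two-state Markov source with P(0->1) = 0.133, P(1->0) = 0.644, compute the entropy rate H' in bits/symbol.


Stationary distribution: pi_0 = p10/(p01+p10) = 0.8288, pi_1 = 0.1712. Entropy rate H' = pi_0*H(p01) + pi_1*H(p10) = 0.8288*0.5656 + 0.1712*0.9393 = 0.6296

0.6296 bits/symbol


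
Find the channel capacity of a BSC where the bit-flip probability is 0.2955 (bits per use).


H(p) = -p*log2(p) - (1-p)*log2(1-p) = -0.2955*log2(0.2955) - 0.7045*log2(0.7045) = 0.519717 + 0.356004 = 0.8757. C = 1 - H(p) = 1 - 0.8757 = 0.1243

0.1243 bits


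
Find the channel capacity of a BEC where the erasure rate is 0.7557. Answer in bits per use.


C = 1 - epsilon = 1 - 0.7557 = 0.2443

0.2443 bits


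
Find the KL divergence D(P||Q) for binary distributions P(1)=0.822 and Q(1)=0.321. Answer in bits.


KL = p*log2(p/q) + (1-p)*log2((1-p)/(1-q)) = 0.822*log2(0.822/0.321) + 0.178*log2(0.178/0.679) = 0.7713

0.7713 bits


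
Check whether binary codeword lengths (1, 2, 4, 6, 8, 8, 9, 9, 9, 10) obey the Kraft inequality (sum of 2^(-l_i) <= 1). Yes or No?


Kraft sum = sum(2^(-l_i)) = 0.8428, need <= 1. Result: satisfied (a binary prefix-free code with these lengths exists)

Yes


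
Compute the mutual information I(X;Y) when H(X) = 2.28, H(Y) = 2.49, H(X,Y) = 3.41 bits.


I(X;Y) = H(X) + H(Y) - H(X,Y) = 2.28 + 2.49 - 3.41 = 1.36

1.36 bits


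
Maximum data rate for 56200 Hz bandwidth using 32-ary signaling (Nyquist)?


Rate = 2 * B * log2(M) = 2 * 56200 * 5.0 = 562000.0

562000.0 bps


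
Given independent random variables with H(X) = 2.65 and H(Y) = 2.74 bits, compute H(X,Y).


For independent variables, H(X,Y) = H(X) + H(Y) = 2.65 + 2.74 = 5.39

5.39 bits


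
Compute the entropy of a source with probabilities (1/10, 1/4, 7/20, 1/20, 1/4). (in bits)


H = -sum(p_i * log2(p_i)). Terms: -(1/10)*log2(1/10) = 0.332193; -(1/4)*log2(1/4) = 0.500000; -(7/20)*log2(7/20) = 0.530101; -(1/20)*log2(1/20) = 0.216096; -(1/4)*log2(1/4) = 0.500000. H = 0.332193 + 0.500000 + 0.530101 + 0.216096 + 0.500000 = 2.0784

2.0784 bits


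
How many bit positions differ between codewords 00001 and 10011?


Count differing positions: ^ . . ^ . = 2 differences

2


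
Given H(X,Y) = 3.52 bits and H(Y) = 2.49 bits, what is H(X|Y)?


H(X|Y) = H(X,Y) - H(Y) = 3.52 - 2.49 = 1.03

1.03 bits


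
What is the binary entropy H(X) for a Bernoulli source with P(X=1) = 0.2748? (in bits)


H = -p*log2(p) - (1-p)*log2(1-p). -0.2748*log2(0.2748) = 0.512102; -0.7252*log2(0.7252) = 0.336166. H = 0.512102 + 0.336166 = 0.8483

0.8483 bits


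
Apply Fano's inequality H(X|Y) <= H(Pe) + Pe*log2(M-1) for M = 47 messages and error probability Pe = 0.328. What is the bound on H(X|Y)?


H(Pe) = -Pe*log2(Pe) - (1-Pe)*log2(1-Pe) = -0.328*log2(0.328) - 0.672*log2(0.672) = 0.527500 + 0.385370 = 0.9129. Pe*log2(M-1) = 0.328*log2(46) = 1.811728. Bound = H(Pe) + Pe*log2(M-1) = 0.527500 + 0.385370 + 1.811728 = 2.7246

2.7246 bits


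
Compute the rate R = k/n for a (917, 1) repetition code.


Rate = k/n = 1/917

1/917


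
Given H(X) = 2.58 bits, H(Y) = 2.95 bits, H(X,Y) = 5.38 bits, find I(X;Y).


I(X;Y) = H(X) + H(Y) - H(X,Y) = 2.58 + 2.95 - 5.38 = 0.15

0.15 bits


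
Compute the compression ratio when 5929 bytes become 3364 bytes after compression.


Ratio = original / compressed = 5929 / 3364 = 1.7625

1.7625


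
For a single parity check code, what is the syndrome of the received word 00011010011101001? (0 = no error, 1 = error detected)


Syndrome = XOR of all bits = 0 XOR 0 XOR 0 XOR 1 XOR 1 XOR 0 XOR 1 XOR 0 XOR 0 XOR 1 XOR 1 XOR 1 XOR 0 XOR 1 XOR 0 XOR 0 XOR 1 = 0

0


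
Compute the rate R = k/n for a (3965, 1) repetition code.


Rate = k/n = 1/3965

1/3965


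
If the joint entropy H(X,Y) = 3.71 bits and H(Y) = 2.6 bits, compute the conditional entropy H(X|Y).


H(X|Y) = H(X,Y) - H(Y) = 3.71 - 2.6 = 1.11

1.11 bits


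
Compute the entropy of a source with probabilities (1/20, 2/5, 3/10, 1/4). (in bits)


H = -sum(p_i * log2(p_i)). Terms: -(1/20)*log2(1/20) = 0.216096; -(2/5)*log2(2/5) = 0.528771; -(3/10)*log2(3/10) = 0.521090; -(1/4)*log2(1/4) = 0.500000. H = 0.216096 + 0.528771 + 0.521090 + 0.500000 = 1.766

1.766 bits


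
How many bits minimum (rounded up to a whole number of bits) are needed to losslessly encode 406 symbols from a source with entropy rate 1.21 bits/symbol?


Minimum bits >= n * H = 406 * 1.21 = 491.26, rounded up to a whole number of bits = 492

492 bits


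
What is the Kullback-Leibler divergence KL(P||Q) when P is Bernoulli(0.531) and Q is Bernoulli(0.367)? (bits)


KL = p*log2(p/q) + (1-p)*log2((1-p)/(1-q)) = 0.531*log2(0.531/0.367) + 0.469*log2(0.469/0.633) = 0.0801

0.0801 bits


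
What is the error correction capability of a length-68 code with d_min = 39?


Correction capability = floor((d-1)/2) = floor((39-1)/2) = 19

19 errors


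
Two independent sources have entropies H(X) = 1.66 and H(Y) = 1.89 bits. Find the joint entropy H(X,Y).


For independent variables, H(X,Y) = H(X) + H(Y) = 1.66 + 1.89 = 3.55

3.55 bits


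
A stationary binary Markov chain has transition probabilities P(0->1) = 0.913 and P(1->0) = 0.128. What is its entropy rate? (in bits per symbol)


Stationary distribution: pi_0 = p10/(p01+p10) = 0.123, pi_1 = 0.877. Entropy rate H' = pi_0*H(p01) + pi_1*H(p10) = 0.123*0.4264 + 0.877*0.5519 = 0.5365

0.5365 bits/symbol


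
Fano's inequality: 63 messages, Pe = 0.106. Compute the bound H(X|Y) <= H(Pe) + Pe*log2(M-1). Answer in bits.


H(Pe) = -Pe*log2(Pe) - (1-Pe)*log2(1-Pe) = -0.106*log2(0.106) - 0.894*log2(0.894) = 0.343214 + 0.144518 = 0.4877. Pe*log2(M-1) = 0.106*log2(62) = 0.631145. Bound = H(Pe) + Pe*log2(M-1) = 0.343214 + 0.144518 + 0.631145 = 1.1189

1.1189 bits


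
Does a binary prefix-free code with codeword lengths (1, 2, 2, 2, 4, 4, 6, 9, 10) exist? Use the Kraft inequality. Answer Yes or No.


Kraft sum = sum(2^(-l_i)) = 1.3936, need <= 1. Result: violated (a binary prefix-free code with these lengths cannot exist)

No


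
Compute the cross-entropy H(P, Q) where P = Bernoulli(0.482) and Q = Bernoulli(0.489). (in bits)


H(P,Q) = -p*log2(q) - (1-p)*log2(1-q). -0.482*log2(0.489) = 0.497469; -0.518*log2(0.511) = 0.501737. H(P,Q) = 0.497469 + 0.501737 = 0.9992

0.9992 bits


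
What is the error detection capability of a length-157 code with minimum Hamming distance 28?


Detection capability = d_min - 1 = 28 - 1 = 27

27 errors


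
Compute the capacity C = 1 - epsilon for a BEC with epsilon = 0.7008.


C = 1 - epsilon = 1 - 0.7008 = 0.2992

0.2992 bits


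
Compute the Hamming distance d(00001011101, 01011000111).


Count differing positions: . ^ . ^ . . ^ ^ . ^ . = 5 differences

5


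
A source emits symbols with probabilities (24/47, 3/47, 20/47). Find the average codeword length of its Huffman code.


Huffman construction (repeatedly merge the two least-probable nodes; each merge adds 1 bit to every symbol beneath it): 3/47 + 20/47 = 23/47; 23/47 + 24/47 = 1. Resulting codeword lengths (in the order the probabilities were given): (1, 2, 2). L_avg = sum(p_i * l_i) = 24/47*1 + 3/47*2 + 20/47*2 = 70/47 = 1.4894

1.4894 bits


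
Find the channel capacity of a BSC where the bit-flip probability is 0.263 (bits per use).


H(p) = -p*log2(p) - (1-p)*log2(1-p) = -0.263*log2(0.263) - 0.737*log2(0.737) = 0.506766 + 0.324474 = 0.8312. C = 1 - H(p) = 1 - 0.8312 = 0.1688

0.1688 bits


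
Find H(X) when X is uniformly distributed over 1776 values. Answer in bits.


H = log2(n) = log2(1776) = 10.7944

10.7944 bits


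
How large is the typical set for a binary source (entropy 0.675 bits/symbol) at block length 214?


log2|A_typical| = nH = 214 * 0.675 = 144.45, so |A_typical| ~ 2^144.45 = 3.046e+43

3.046e+43


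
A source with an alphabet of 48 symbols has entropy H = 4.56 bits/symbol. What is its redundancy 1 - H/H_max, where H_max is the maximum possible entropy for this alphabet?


H_max = log2(K) = log2(48) = 5.585 bits/symbol. Redundancy = 1 - H/H_max = 1 - 4.56/5.585 = 1 - 0.8165 = 0.1835

0.1835


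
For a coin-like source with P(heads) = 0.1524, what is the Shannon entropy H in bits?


H = -p*log2(p) - (1-p)*log2(1-p). -0.1524*log2(0.1524) = 0.413624; -0.8476*log2(0.8476) = 0.202190. H = 0.413624 + 0.202190 = 0.6158

0.6158 bits


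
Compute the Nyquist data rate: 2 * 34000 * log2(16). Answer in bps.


Rate = 2 * B * log2(M) = 2 * 34000 * 4.0 = 272000.0

272000.0 bps


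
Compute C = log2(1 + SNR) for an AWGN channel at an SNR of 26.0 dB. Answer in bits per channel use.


SNR_linear = 10^(26.0/10) = 398.1072; C = log2(1 + SNR_linear) = log2(1 + 398.1072) = 8.6406

8.6406 bits/channel use


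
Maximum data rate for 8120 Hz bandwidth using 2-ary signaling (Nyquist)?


Rate = 2 * B * log2(M) = 2 * 8120 * 1.0 = 16240.0

16240.0 bps


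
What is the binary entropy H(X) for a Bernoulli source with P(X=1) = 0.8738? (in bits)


H = -p*log2(p) - (1-p)*log2(1-p). -0.8738*log2(0.8738) = 0.170063; -0.1262*log2(0.1262) = 0.376860. H = 0.170063 + 0.376860 = 0.5469

0.5469 bits


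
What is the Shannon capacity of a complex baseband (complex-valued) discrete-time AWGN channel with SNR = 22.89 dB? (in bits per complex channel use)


SNR_linear = 10^(22.89/10) = 194.536; C = log2(1 + SNR_linear) = log2(1 + 194.536) = 7.6113

7.6113 bits/channel use


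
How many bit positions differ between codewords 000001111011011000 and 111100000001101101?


Count differing positions: ^ ^ ^ ^ . ^ ^ ^ ^ . ^ . ^ ^ . ^ . ^ = 13 differences

13


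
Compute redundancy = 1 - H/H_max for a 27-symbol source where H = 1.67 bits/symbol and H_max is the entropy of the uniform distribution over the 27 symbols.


H_max = log2(K) = log2(27) = 4.7549 bits/symbol. Redundancy = 1 - H/H_max = 1 - 1.67/4.7549 = 1 - 0.3512 = 0.6488

0.6488


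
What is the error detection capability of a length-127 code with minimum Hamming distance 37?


Detection capability = d_min - 1 = 37 - 1 = 36

36 errors


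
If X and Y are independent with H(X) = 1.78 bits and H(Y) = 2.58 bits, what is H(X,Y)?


For independent variables, H(X,Y) = H(X) + H(Y) = 1.78 + 2.58 = 4.36

4.36 bits


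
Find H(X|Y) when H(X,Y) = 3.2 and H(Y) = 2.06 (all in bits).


H(X|Y) = H(X,Y) - H(Y) = 3.2 - 2.06 = 1.14

1.14 bits


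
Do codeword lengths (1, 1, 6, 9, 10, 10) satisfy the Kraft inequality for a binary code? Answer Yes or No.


Kraft sum = sum(2^(-l_i)) = 1.0195, need <= 1. Result: violated (a binary prefix-free code with these lengths cannot exist)

No


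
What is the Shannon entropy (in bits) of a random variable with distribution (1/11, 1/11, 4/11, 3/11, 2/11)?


H = -sum(p_i * log2(p_i)). Terms: -(1/11)*log2(1/11) = 0.314494; -(1/11)*log2(1/11) = 0.314494; -(4/11)*log2(4/11) = 0.530702; -(3/11)*log2(3/11) = 0.511219; -(2/11)*log2(2/11) = 0.447169. H = 0.314494 + 0.314494 + 0.530702 + 0.511219 + 0.447169 = 2.1181

2.1181 bits


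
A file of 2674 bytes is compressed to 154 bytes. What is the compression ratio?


Ratio = original / compressed = 2674 / 154 = 17.3636

17.3636


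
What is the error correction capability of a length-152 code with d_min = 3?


Correction capability = floor((d-1)/2) = floor((3-1)/2) = 1

1 errors


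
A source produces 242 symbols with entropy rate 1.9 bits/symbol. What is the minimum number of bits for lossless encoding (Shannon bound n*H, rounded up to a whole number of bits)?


Minimum bits >= n * H = 242 * 1.9 = 459.8, rounded up to a whole number of bits = 460

460 bits


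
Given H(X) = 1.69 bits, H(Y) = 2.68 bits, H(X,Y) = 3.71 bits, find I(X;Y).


I(X;Y) = H(X) + H(Y) - H(X,Y) = 1.69 + 2.68 - 3.71 = 0.66

0.66 bits


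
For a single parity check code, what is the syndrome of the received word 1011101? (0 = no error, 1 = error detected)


Syndrome = XOR of all bits = 1 XOR 0 XOR 1 XOR 1 XOR 1 XOR 0 XOR 1 = 1

1


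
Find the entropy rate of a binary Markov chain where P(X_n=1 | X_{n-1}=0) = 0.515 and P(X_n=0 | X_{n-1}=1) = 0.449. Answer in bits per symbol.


Stationary distribution: pi_0 = p10/(p01+p10) = 0.4658, pi_1 = 0.5342. Entropy rate H' = pi_0*H(p01) + pi_1*H(p10) = 0.4658*0.9994 + 0.5342*0.9925 = 0.9957

0.9957 bits/symbol


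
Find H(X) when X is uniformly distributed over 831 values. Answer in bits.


H = log2(n) = log2(831) = 9.6987

9.6987 bits


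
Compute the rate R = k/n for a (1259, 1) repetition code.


Rate = k/n = 1/1259

1/1259


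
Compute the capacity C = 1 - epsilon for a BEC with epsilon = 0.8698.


C = 1 - epsilon = 1 - 0.8698 = 0.1302

0.1302 bits


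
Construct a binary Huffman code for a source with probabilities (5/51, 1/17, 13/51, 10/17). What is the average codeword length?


Huffman construction (repeatedly merge the two least-probable nodes; each merge adds 1 bit to every symbol beneath it): 1/17 + 5/51 = 8/51; 8/51 + 13/51 = 7/17; 7/17 + 10/17 = 1. Resulting codeword lengths (in the order the probabilities were given): (3, 3, 2, 1). L_avg = sum(p_i * l_i) = 5/51*3 + 1/17*3 + 13/51*2 + 10/17*1 = 80/51 = 1.5686

1.5686 bits


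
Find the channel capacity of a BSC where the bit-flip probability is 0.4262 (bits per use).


H(p) = -p*log2(p) - (1-p)*log2(1-p) = -0.4262*log2(0.4262) - 0.5738*log2(0.5738) = 0.524395 + 0.459832 = 0.9842. C = 1 - H(p) = 1 - 0.9842 = 0.0158

0.0158 bits


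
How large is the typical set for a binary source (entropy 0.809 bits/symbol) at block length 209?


log2|A_typical| = nH = 209 * 0.809 = 169.081, so |A_typical| ~ 2^169.081 = 7.915e+50

7.915e+50
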